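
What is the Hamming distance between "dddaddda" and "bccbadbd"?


Comparing "dddaddda" and "bccbadbd" position by position:
  Position 0: 'd' vs 'b' => differ
  Position 1: 'd' vs 'c' => differ
  Position 2: 'd' vs 'c' => differ
  Position 3: 'a' vs 'b' => differ
  Position 4: 'd' vs 'a' => differ
  Position 5: 'd' vs 'd' => same
  Position 6: 'd' vs 'b' => differ
  Position 7: 'a' vs 'd' => differ
Total differences (Hamming distance): 7

7


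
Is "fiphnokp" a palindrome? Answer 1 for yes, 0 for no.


Input: fiphnokp
Reversed: pkonhpif
  Compare pos 0 ('f') with pos 7 ('p'): MISMATCH
  Compare pos 1 ('i') with pos 6 ('k'): MISMATCH
  Compare pos 2 ('p') with pos 5 ('o'): MISMATCH
  Compare pos 3 ('h') with pos 4 ('n'): MISMATCH
Result: not a palindrome

0


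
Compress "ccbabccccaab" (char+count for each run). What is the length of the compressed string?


Input: ccbabccccaab
Runs:
  'c' x 2 => "c2"
  'b' x 1 => "b1"
  'a' x 1 => "a1"
  'b' x 1 => "b1"
  'c' x 4 => "c4"
  'a' x 2 => "a2"
  'b' x 1 => "b1"
Compressed: "c2b1a1b1c4a2b1"
Compressed length: 14

14


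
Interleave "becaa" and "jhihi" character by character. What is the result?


Interleaving "becaa" and "jhihi":
  Position 0: 'b' from first, 'j' from second => "bj"
  Position 1: 'e' from first, 'h' from second => "eh"
  Position 2: 'c' from first, 'i' from second => "ci"
  Position 3: 'a' from first, 'h' from second => "ah"
  Position 4: 'a' from first, 'i' from second => "ai"
Result: bjehciahai

bjehciahai


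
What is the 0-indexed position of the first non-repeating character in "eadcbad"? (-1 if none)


Input: eadcbad
Character frequencies:
  'a': 2
  'b': 1
  'c': 1
  'd': 2
  'e': 1
Scanning left to right for freq == 1:
  Position 0 ('e'): unique! => answer = 0

0


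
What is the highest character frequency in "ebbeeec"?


Input: ebbeeec
Character counts:
  'b': 2
  'c': 1
  'e': 4
Maximum frequency: 4

4


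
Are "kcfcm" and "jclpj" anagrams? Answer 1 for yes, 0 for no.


Strings: "kcfcm", "jclpj"
Sorted first:  ccfkm
Sorted second: cjjlp
Differ at position 1: 'c' vs 'j' => not anagrams

0


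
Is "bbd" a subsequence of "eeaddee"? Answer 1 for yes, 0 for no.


Check if "bbd" is a subsequence of "eeaddee"
Greedy scan:
  Position 0 ('e'): no match needed
  Position 1 ('e'): no match needed
  Position 2 ('a'): no match needed
  Position 3 ('d'): no match needed
  Position 4 ('d'): no match needed
  Position 5 ('e'): no match needed
  Position 6 ('e'): no match needed
Only matched 0/3 characters => not a subsequence

0


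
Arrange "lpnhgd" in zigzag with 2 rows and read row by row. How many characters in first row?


Zigzag "lpnhgd" into 2 rows:
Placing characters:
  'l' => row 0
  'p' => row 1
  'n' => row 0
  'h' => row 1
  'g' => row 0
  'd' => row 1
Rows:
  Row 0: "lng"
  Row 1: "phd"
First row length: 3

3


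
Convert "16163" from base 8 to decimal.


Input: "16163" in base 8
Positional expansion:
  Digit '1' (value 1) x 8^4 = 4096
  Digit '6' (value 6) x 8^3 = 3072
  Digit '1' (value 1) x 8^2 = 64
  Digit '6' (value 6) x 8^1 = 48
  Digit '3' (value 3) x 8^0 = 3
Sum = 7283

7283


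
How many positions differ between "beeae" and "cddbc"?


Comparing "beeae" and "cddbc" position by position:
  Position 0: 'b' vs 'c' => DIFFER
  Position 1: 'e' vs 'd' => DIFFER
  Position 2: 'e' vs 'd' => DIFFER
  Position 3: 'a' vs 'b' => DIFFER
  Position 4: 'e' vs 'c' => DIFFER
Positions that differ: 5

5


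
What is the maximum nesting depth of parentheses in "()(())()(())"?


Input: "()(())()(())"
Tracking depth:
  Position 0 '(': depth becomes 1
  Position 1 ')': depth becomes 0
  Position 2 '(': depth becomes 1
  Position 3 '(': depth becomes 2
  Position 4 ')': depth becomes 1
  Position 5 ')': depth becomes 0
  Position 6 '(': depth becomes 1
  Position 7 ')': depth becomes 0
  Position 8 '(': depth becomes 1
  Position 9 '(': depth becomes 2
  Position 10 ')': depth becomes 1
  Position 11 ')': depth becomes 0
Maximum depth reached: 2

2


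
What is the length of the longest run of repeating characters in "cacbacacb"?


Input: "cacbacacb"
Scanning for longest run:
  Position 1 ('a'): new char, reset run to 1
  Position 2 ('c'): new char, reset run to 1
  Position 3 ('b'): new char, reset run to 1
  Position 4 ('a'): new char, reset run to 1
  Position 5 ('c'): new char, reset run to 1
  Position 6 ('a'): new char, reset run to 1
  Position 7 ('c'): new char, reset run to 1
  Position 8 ('b'): new char, reset run to 1
Longest run: 'c' with length 1

1


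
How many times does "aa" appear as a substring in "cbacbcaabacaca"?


Searching for "aa" in "cbacbcaabacaca"
Scanning each position:
  Position 0: "cb" => no
  Position 1: "ba" => no
  Position 2: "ac" => no
  Position 3: "cb" => no
  Position 4: "bc" => no
  Position 5: "ca" => no
  Position 6: "aa" => MATCH
  Position 7: "ab" => no
  Position 8: "ba" => no
  Position 9: "ac" => no
  Position 10: "ca" => no
  Position 11: "ac" => no
  Position 12: "ca" => no
Total occurrences: 1

1


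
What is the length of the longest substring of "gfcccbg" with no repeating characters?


Input: "gfcccbg"
Sliding window (track last position of each char):
  Position 0 ('g'): window [0,0] length 1 -- new best
  Position 1 ('f'): window [0,1] length 2 -- new best
  Position 2 ('c'): window [0,2] length 3 -- new best
  Position 3 ('c'): repeat (last at 2), move window start to 3
  Position 3 ('c'): window [3,3] length 1
  Position 4 ('c'): repeat (last at 3), move window start to 4
  Position 4 ('c'): window [4,4] length 1
  Position 5 ('b'): window [4,5] length 2
  Position 6 ('g'): window [4,6] length 3
Longest substring with no repeats: "gfc" with length 3

3


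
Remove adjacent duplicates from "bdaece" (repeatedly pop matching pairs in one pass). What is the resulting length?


Input: bdaece
Stack-based adjacent duplicate removal:
  Read 'b': push. Stack: b
  Read 'd': push. Stack: bd
  Read 'a': push. Stack: bda
  Read 'e': push. Stack: bdae
  Read 'c': push. Stack: bdaec
  Read 'e': push. Stack: bdaece
Final stack: "bdaece" (length 6)

6


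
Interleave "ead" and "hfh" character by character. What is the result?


Interleaving "ead" and "hfh":
  Position 0: 'e' from first, 'h' from second => "eh"
  Position 1: 'a' from first, 'f' from second => "af"
  Position 2: 'd' from first, 'h' from second => "dh"
Result: ehafdh

ehafdh


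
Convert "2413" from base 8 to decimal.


Input: "2413" in base 8
Positional expansion:
  Digit '2' (value 2) x 8^3 = 1024
  Digit '4' (value 4) x 8^2 = 256
  Digit '1' (value 1) x 8^1 = 8
  Digit '3' (value 3) x 8^0 = 3
Sum = 1291

1291


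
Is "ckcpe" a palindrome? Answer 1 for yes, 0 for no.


Input: ckcpe
Reversed: epckc
  Compare pos 0 ('c') with pos 4 ('e'): MISMATCH
  Compare pos 1 ('k') with pos 3 ('p'): MISMATCH
Result: not a palindrome

0


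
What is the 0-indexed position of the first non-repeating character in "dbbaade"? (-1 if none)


Input: dbbaade
Character frequencies:
  'a': 2
  'b': 2
  'd': 2
  'e': 1
Scanning left to right for freq == 1:
  Position 0 ('d'): freq=2, skip
  Position 1 ('b'): freq=2, skip
  Position 2 ('b'): freq=2, skip
  Position 3 ('a'): freq=2, skip
  Position 4 ('a'): freq=2, skip
  Position 5 ('d'): freq=2, skip
  Position 6 ('e'): unique! => answer = 6

6


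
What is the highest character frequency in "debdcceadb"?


Input: debdcceadb
Character counts:
  'a': 1
  'b': 2
  'c': 2
  'd': 3
  'e': 2
Maximum frequency: 3

3


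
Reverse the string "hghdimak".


Input: hghdimak
Reading characters right to left:
  Position 7: 'k'
  Position 6: 'a'
  Position 5: 'm'
  Position 4: 'i'
  Position 3: 'd'
  Position 2: 'h'
  Position 1: 'g'
  Position 0: 'h'
Reversed: kamidhgh

kamidhgh


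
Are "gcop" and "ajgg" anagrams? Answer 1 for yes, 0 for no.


Strings: "gcop", "ajgg"
Sorted first:  cgop
Sorted second: aggj
Differ at position 0: 'c' vs 'a' => not anagrams

0


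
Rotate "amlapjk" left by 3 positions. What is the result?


Input: "amlapjk", rotate left by 3
First 3 characters: "aml"
Remaining characters: "apjk"
Concatenate remaining + first: "apjk" + "aml" = "apjkaml"

apjkaml


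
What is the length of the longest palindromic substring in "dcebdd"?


Input: "dcebdd"
Checking substrings for palindromes:
  [4:6] "dd" (len 2) => palindrome
Longest palindromic substring: "dd" with length 2

2


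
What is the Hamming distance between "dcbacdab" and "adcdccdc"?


Comparing "dcbacdab" and "adcdccdc" position by position:
  Position 0: 'd' vs 'a' => differ
  Position 1: 'c' vs 'd' => differ
  Position 2: 'b' vs 'c' => differ
  Position 3: 'a' vs 'd' => differ
  Position 4: 'c' vs 'c' => same
  Position 5: 'd' vs 'c' => differ
  Position 6: 'a' vs 'd' => differ
  Position 7: 'b' vs 'c' => differ
Total differences (Hamming distance): 7

7


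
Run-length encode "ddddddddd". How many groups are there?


Input: ddddddddd
Scanning for consecutive runs:
  Group 1: 'd' x 9 (positions 0-8)
Total groups: 1

1


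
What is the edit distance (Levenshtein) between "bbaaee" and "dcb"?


Computing edit distance: "bbaaee" -> "dcb"
DP table:
           d    c    b
      0    1    2    3
  b   1    1    2    2
  b   2    2    2    2
  a   3    3    3    3
  a   4    4    4    4
  e   5    5    5    5
  e   6    6    6    6
Edit distance = dp[6][3] = 6

6


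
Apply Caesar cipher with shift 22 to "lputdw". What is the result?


Caesar cipher: shift "lputdw" by 22
  'l' (pos 11) + 22 = pos 7 = 'h'
  'p' (pos 15) + 22 = pos 11 = 'l'
  'u' (pos 20) + 22 = pos 16 = 'q'
  't' (pos 19) + 22 = pos 15 = 'p'
  'd' (pos 3) + 22 = pos 25 = 'z'
  'w' (pos 22) + 22 = pos 18 = 's'
Result: hlqpzs

hlqpzs


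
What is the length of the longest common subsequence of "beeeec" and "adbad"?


LCS of "beeeec" and "adbad"
DP table:
           a    d    b    a    d
      0    0    0    0    0    0
  b   0    0    0    1    1    1
  e   0    0    0    1    1    1
  e   0    0    0    1    1    1
  e   0    0    0    1    1    1
  e   0    0    0    1    1    1
  c   0    0    0    1    1    1
LCS length = dp[6][5] = 1

1


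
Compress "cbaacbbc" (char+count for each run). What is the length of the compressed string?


Input: cbaacbbc
Runs:
  'c' x 1 => "c1"
  'b' x 1 => "b1"
  'a' x 2 => "a2"
  'c' x 1 => "c1"
  'b' x 2 => "b2"
  'c' x 1 => "c1"
Compressed: "c1b1a2c1b2c1"
Compressed length: 12

12


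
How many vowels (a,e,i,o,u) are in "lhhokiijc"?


Input: lhhokiijc
Checking each character:
  'l' at position 0: consonant
  'h' at position 1: consonant
  'h' at position 2: consonant
  'o' at position 3: vowel (running total: 1)
  'k' at position 4: consonant
  'i' at position 5: vowel (running total: 2)
  'i' at position 6: vowel (running total: 3)
  'j' at position 7: consonant
  'c' at position 8: consonant
Total vowels: 3

3


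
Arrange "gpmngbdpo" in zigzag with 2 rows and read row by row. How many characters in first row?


Zigzag "gpmngbdpo" into 2 rows:
Placing characters:
  'g' => row 0
  'p' => row 1
  'm' => row 0
  'n' => row 1
  'g' => row 0
  'b' => row 1
  'd' => row 0
  'p' => row 1
  'o' => row 0
Rows:
  Row 0: "gmgdo"
  Row 1: "pnbp"
First row length: 5

5


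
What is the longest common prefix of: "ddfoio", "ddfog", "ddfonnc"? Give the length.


Words: ddfoio, ddfog, ddfonnc
  Position 0: all 'd' => match
  Position 1: all 'd' => match
  Position 2: all 'f' => match
  Position 3: all 'o' => match
  Position 4: ('i', 'g', 'n') => mismatch, stop
LCP = "ddfo" (length 4)

4


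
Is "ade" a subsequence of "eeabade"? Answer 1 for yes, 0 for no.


Check if "ade" is a subsequence of "eeabade"
Greedy scan:
  Position 0 ('e'): no match needed
  Position 1 ('e'): no match needed
  Position 2 ('a'): matches sub[0] = 'a'
  Position 3 ('b'): no match needed
  Position 4 ('a'): no match needed
  Position 5 ('d'): matches sub[1] = 'd'
  Position 6 ('e'): matches sub[2] = 'e'
All 3 characters matched => is a subsequence

1


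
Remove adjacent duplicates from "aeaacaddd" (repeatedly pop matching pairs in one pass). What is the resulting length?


Input: aeaacaddd
Stack-based adjacent duplicate removal:
  Read 'a': push. Stack: a
  Read 'e': push. Stack: ae
  Read 'a': push. Stack: aea
  Read 'a': matches stack top 'a' => pop. Stack: ae
  Read 'c': push. Stack: aec
  Read 'a': push. Stack: aeca
  Read 'd': push. Stack: aecad
  Read 'd': matches stack top 'd' => pop. Stack: aeca
  Read 'd': push. Stack: aecad
Final stack: "aecad" (length 5)

5


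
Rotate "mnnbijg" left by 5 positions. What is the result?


Input: "mnnbijg", rotate left by 5
First 5 characters: "mnnbi"
Remaining characters: "jg"
Concatenate remaining + first: "jg" + "mnnbi" = "jgmnnbi"

jgmnnbi


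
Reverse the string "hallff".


Input: hallff
Reading characters right to left:
  Position 5: 'f'
  Position 4: 'f'
  Position 3: 'l'
  Position 2: 'l'
  Position 1: 'a'
  Position 0: 'h'
Reversed: ffllah

ffllah


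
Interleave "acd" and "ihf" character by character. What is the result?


Interleaving "acd" and "ihf":
  Position 0: 'a' from first, 'i' from second => "ai"
  Position 1: 'c' from first, 'h' from second => "ch"
  Position 2: 'd' from first, 'f' from second => "df"
Result: aichdf

aichdf


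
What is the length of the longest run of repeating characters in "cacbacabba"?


Input: "cacbacabba"
Scanning for longest run:
  Position 1 ('a'): new char, reset run to 1
  Position 2 ('c'): new char, reset run to 1
  Position 3 ('b'): new char, reset run to 1
  Position 4 ('a'): new char, reset run to 1
  Position 5 ('c'): new char, reset run to 1
  Position 6 ('a'): new char, reset run to 1
  Position 7 ('b'): new char, reset run to 1
  Position 8 ('b'): continues run of 'b', length=2
  Position 9 ('a'): new char, reset run to 1
Longest run: 'b' with length 2

2


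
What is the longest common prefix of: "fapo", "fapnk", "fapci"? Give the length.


Words: fapo, fapnk, fapci
  Position 0: all 'f' => match
  Position 1: all 'a' => match
  Position 2: all 'p' => match
  Position 3: ('o', 'n', 'c') => mismatch, stop
LCP = "fap" (length 3)

3


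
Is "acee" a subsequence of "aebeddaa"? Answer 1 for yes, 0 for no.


Check if "acee" is a subsequence of "aebeddaa"
Greedy scan:
  Position 0 ('a'): matches sub[0] = 'a'
  Position 1 ('e'): no match needed
  Position 2 ('b'): no match needed
  Position 3 ('e'): no match needed
  Position 4 ('d'): no match needed
  Position 5 ('d'): no match needed
  Position 6 ('a'): no match needed
  Position 7 ('a'): no match needed
Only matched 1/4 characters => not a subsequence

0


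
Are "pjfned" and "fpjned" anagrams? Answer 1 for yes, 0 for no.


Strings: "pjfned", "fpjned"
Sorted first:  defjnp
Sorted second: defjnp
Sorted forms match => anagrams

1


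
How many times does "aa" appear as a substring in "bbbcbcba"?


Searching for "aa" in "bbbcbcba"
Scanning each position:
  Position 0: "bb" => no
  Position 1: "bb" => no
  Position 2: "bc" => no
  Position 3: "cb" => no
  Position 4: "bc" => no
  Position 5: "cb" => no
  Position 6: "ba" => no
Total occurrences: 0

0


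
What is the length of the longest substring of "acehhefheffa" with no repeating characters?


Input: "acehhefheffa"
Sliding window (track last position of each char):
  Position 0 ('a'): window [0,0] length 1 -- new best
  Position 1 ('c'): window [0,1] length 2 -- new best
  Position 2 ('e'): window [0,2] length 3 -- new best
  Position 3 ('h'): window [0,3] length 4 -- new best
  Position 4 ('h'): repeat (last at 3), move window start to 4
  Position 4 ('h'): window [4,4] length 1
  Position 5 ('e'): window [4,5] length 2
  Position 6 ('f'): window [4,6] length 3
  Position 7 ('h'): repeat (last at 4), move window start to 5
  Position 7 ('h'): window [5,7] length 3
  Position 8 ('e'): repeat (last at 5), move window start to 6
  Position 8 ('e'): window [6,8] length 3
  Position 9 ('f'): repeat (last at 6), move window start to 7
  Position 9 ('f'): window [7,9] length 3
  Position 10 ('f'): repeat (last at 9), move window start to 10
  Position 10 ('f'): window [10,10] length 1
  Position 11 ('a'): window [10,11] length 2
Longest substring with no repeats: "aceh" with length 4

4


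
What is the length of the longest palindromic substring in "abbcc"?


Input: "abbcc"
Checking substrings for palindromes:
  [1:3] "bb" (len 2) => palindrome
  [3:5] "cc" (len 2) => palindrome
Longest palindromic substring: "bb" with length 2

2


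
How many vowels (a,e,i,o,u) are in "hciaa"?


Input: hciaa
Checking each character:
  'h' at position 0: consonant
  'c' at position 1: consonant
  'i' at position 2: vowel (running total: 1)
  'a' at position 3: vowel (running total: 2)
  'a' at position 4: vowel (running total: 3)
Total vowels: 3

3


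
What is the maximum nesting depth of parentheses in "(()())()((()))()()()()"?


Input: "(()())()((()))()()()()"
Tracking depth:
  Position 0 '(': depth becomes 1
  Position 1 '(': depth becomes 2
  Position 2 ')': depth becomes 1
  Position 3 '(': depth becomes 2
  Position 4 ')': depth becomes 1
  Position 5 ')': depth becomes 0
  Position 6 '(': depth becomes 1
  Position 7 ')': depth becomes 0
  Position 8 '(': depth becomes 1
  Position 9 '(': depth becomes 2
  Position 10 '(': depth becomes 3
  Position 11 ')': depth becomes 2
  Position 12 ')': depth becomes 1
  Position 13 ')': depth becomes 0
  Position 14 '(': depth becomes 1
  Position 15 ')': depth becomes 0
  Position 16 '(': depth becomes 1
  Position 17 ')': depth becomes 0
  Position 18 '(': depth becomes 1
  Position 19 ')': depth becomes 0
  Position 20 '(': depth becomes 1
  Position 21 ')': depth becomes 0
Maximum depth reached: 3

3


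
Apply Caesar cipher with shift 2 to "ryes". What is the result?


Caesar cipher: shift "ryes" by 2
  'r' (pos 17) + 2 = pos 19 = 't'
  'y' (pos 24) + 2 = pos 0 = 'a'
  'e' (pos 4) + 2 = pos 6 = 'g'
  's' (pos 18) + 2 = pos 20 = 'u'
Result: tagu

tagu


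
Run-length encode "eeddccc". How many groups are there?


Input: eeddccc
Scanning for consecutive runs:
  Group 1: 'e' x 2 (positions 0-1)
  Group 2: 'd' x 2 (positions 2-3)
  Group 3: 'c' x 3 (positions 4-6)
Total groups: 3

3


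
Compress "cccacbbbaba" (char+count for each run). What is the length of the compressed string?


Input: cccacbbbaba
Runs:
  'c' x 3 => "c3"
  'a' x 1 => "a1"
  'c' x 1 => "c1"
  'b' x 3 => "b3"
  'a' x 1 => "a1"
  'b' x 1 => "b1"
  'a' x 1 => "a1"
Compressed: "c3a1c1b3a1b1a1"
Compressed length: 14

14


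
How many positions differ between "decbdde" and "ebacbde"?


Comparing "decbdde" and "ebacbde" position by position:
  Position 0: 'd' vs 'e' => DIFFER
  Position 1: 'e' vs 'b' => DIFFER
  Position 2: 'c' vs 'a' => DIFFER
  Position 3: 'b' vs 'c' => DIFFER
  Position 4: 'd' vs 'b' => DIFFER
  Position 5: 'd' vs 'd' => same
  Position 6: 'e' vs 'e' => same
Positions that differ: 5

5


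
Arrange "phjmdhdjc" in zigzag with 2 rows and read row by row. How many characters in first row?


Zigzag "phjmdhdjc" into 2 rows:
Placing characters:
  'p' => row 0
  'h' => row 1
  'j' => row 0
  'm' => row 1
  'd' => row 0
  'h' => row 1
  'd' => row 0
  'j' => row 1
  'c' => row 0
Rows:
  Row 0: "pjddc"
  Row 1: "hmhj"
First row length: 5

5


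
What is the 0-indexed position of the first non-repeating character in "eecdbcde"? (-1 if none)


Input: eecdbcde
Character frequencies:
  'b': 1
  'c': 2
  'd': 2
  'e': 3
Scanning left to right for freq == 1:
  Position 0 ('e'): freq=3, skip
  Position 1 ('e'): freq=3, skip
  Position 2 ('c'): freq=2, skip
  Position 3 ('d'): freq=2, skip
  Position 4 ('b'): unique! => answer = 4

4


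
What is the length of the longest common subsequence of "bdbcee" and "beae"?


LCS of "bdbcee" and "beae"
DP table:
           b    e    a    e
      0    0    0    0    0
  b   0    1    1    1    1
  d   0    1    1    1    1
  b   0    1    1    1    1
  c   0    1    1    1    1
  e   0    1    2    2    2
  e   0    1    2    2    3
LCS length = dp[6][4] = 3

3


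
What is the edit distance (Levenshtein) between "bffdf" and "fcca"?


Computing edit distance: "bffdf" -> "fcca"
DP table:
           f    c    c    a
      0    1    2    3    4
  b   1    1    2    3    4
  f   2    1    2    3    4
  f   3    2    2    3    4
  d   4    3    3    3    4
  f   5    4    4    4    4
Edit distance = dp[5][4] = 4

4


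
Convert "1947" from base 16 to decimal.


Input: "1947" in base 16
Positional expansion:
  Digit '1' (value 1) x 16^3 = 4096
  Digit '9' (value 9) x 16^2 = 2304
  Digit '4' (value 4) x 16^1 = 64
  Digit '7' (value 7) x 16^0 = 7
Sum = 6471

6471


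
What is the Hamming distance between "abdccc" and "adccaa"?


Comparing "abdccc" and "adccaa" position by position:
  Position 0: 'a' vs 'a' => same
  Position 1: 'b' vs 'd' => differ
  Position 2: 'd' vs 'c' => differ
  Position 3: 'c' vs 'c' => same
  Position 4: 'c' vs 'a' => differ
  Position 5: 'c' vs 'a' => differ
Total differences (Hamming distance): 4

4


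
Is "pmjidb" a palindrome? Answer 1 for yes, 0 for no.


Input: pmjidb
Reversed: bdijmp
  Compare pos 0 ('p') with pos 5 ('b'): MISMATCH
  Compare pos 1 ('m') with pos 4 ('d'): MISMATCH
  Compare pos 2 ('j') with pos 3 ('i'): MISMATCH
Result: not a palindrome

0


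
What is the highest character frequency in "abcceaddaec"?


Input: abcceaddaec
Character counts:
  'a': 3
  'b': 1
  'c': 3
  'd': 2
  'e': 2
Maximum frequency: 3

3


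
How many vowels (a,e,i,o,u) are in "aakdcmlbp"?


Input: aakdcmlbp
Checking each character:
  'a' at position 0: vowel (running total: 1)
  'a' at position 1: vowel (running total: 2)
  'k' at position 2: consonant
  'd' at position 3: consonant
  'c' at position 4: consonant
  'm' at position 5: consonant
  'l' at position 6: consonant
  'b' at position 7: consonant
  'p' at position 8: consonant
Total vowels: 2

2


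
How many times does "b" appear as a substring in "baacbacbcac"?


Searching for "b" in "baacbacbcac"
Scanning each position:
  Position 0: "b" => MATCH
  Position 1: "a" => no
  Position 2: "a" => no
  Position 3: "c" => no
  Position 4: "b" => MATCH
  Position 5: "a" => no
  Position 6: "c" => no
  Position 7: "b" => MATCH
  Position 8: "c" => no
  Position 9: "a" => no
  Position 10: "c" => no
Total occurrences: 3

3


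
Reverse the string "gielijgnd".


Input: gielijgnd
Reading characters right to left:
  Position 8: 'd'
  Position 7: 'n'
  Position 6: 'g'
  Position 5: 'j'
  Position 4: 'i'
  Position 3: 'l'
  Position 2: 'e'
  Position 1: 'i'
  Position 0: 'g'
Reversed: dngjileig

dngjileig


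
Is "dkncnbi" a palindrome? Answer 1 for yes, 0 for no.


Input: dkncnbi
Reversed: ibncnkd
  Compare pos 0 ('d') with pos 6 ('i'): MISMATCH
  Compare pos 1 ('k') with pos 5 ('b'): MISMATCH
  Compare pos 2 ('n') with pos 4 ('n'): match
Result: not a palindrome

0


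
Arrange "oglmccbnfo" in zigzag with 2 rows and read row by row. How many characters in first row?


Zigzag "oglmccbnfo" into 2 rows:
Placing characters:
  'o' => row 0
  'g' => row 1
  'l' => row 0
  'm' => row 1
  'c' => row 0
  'c' => row 1
  'b' => row 0
  'n' => row 1
  'f' => row 0
  'o' => row 1
Rows:
  Row 0: "olcbf"
  Row 1: "gmcno"
First row length: 5

5


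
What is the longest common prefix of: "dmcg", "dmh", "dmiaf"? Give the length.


Words: dmcg, dmh, dmiaf
  Position 0: all 'd' => match
  Position 1: all 'm' => match
  Position 2: ('c', 'h', 'i') => mismatch, stop
LCP = "dm" (length 2)

2


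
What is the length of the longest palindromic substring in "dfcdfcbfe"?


Input: "dfcdfcbfe"
Checking substrings for palindromes:
  No multi-char palindromic substrings found
Longest palindromic substring: "d" with length 1

1


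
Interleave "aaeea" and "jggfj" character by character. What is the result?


Interleaving "aaeea" and "jggfj":
  Position 0: 'a' from first, 'j' from second => "aj"
  Position 1: 'a' from first, 'g' from second => "ag"
  Position 2: 'e' from first, 'g' from second => "eg"
  Position 3: 'e' from first, 'f' from second => "ef"
  Position 4: 'a' from first, 'j' from second => "aj"
Result: ajagegefaj

ajagegefaj


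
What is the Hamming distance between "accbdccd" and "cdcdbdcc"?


Comparing "accbdccd" and "cdcdbdcc" position by position:
  Position 0: 'a' vs 'c' => differ
  Position 1: 'c' vs 'd' => differ
  Position 2: 'c' vs 'c' => same
  Position 3: 'b' vs 'd' => differ
  Position 4: 'd' vs 'b' => differ
  Position 5: 'c' vs 'd' => differ
  Position 6: 'c' vs 'c' => same
  Position 7: 'd' vs 'c' => differ
Total differences (Hamming distance): 6

6


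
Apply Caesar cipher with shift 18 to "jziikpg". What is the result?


Caesar cipher: shift "jziikpg" by 18
  'j' (pos 9) + 18 = pos 1 = 'b'
  'z' (pos 25) + 18 = pos 17 = 'r'
  'i' (pos 8) + 18 = pos 0 = 'a'
  'i' (pos 8) + 18 = pos 0 = 'a'
  'k' (pos 10) + 18 = pos 2 = 'c'
  'p' (pos 15) + 18 = pos 7 = 'h'
  'g' (pos 6) + 18 = pos 24 = 'y'
Result: braachy

braachy


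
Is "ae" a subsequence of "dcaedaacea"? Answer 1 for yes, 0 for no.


Check if "ae" is a subsequence of "dcaedaacea"
Greedy scan:
  Position 0 ('d'): no match needed
  Position 1 ('c'): no match needed
  Position 2 ('a'): matches sub[0] = 'a'
  Position 3 ('e'): matches sub[1] = 'e'
  Position 4 ('d'): no match needed
  Position 5 ('a'): no match needed
  Position 6 ('a'): no match needed
  Position 7 ('c'): no match needed
  Position 8 ('e'): no match needed
  Position 9 ('a'): no match needed
All 2 characters matched => is a subsequence

1


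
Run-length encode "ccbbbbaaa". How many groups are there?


Input: ccbbbbaaa
Scanning for consecutive runs:
  Group 1: 'c' x 2 (positions 0-1)
  Group 2: 'b' x 4 (positions 2-5)
  Group 3: 'a' x 3 (positions 6-8)
Total groups: 3

3


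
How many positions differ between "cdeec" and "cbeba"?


Comparing "cdeec" and "cbeba" position by position:
  Position 0: 'c' vs 'c' => same
  Position 1: 'd' vs 'b' => DIFFER
  Position 2: 'e' vs 'e' => same
  Position 3: 'e' vs 'b' => DIFFER
  Position 4: 'c' vs 'a' => DIFFER
Positions that differ: 3

3


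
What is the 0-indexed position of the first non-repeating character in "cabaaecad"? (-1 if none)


Input: cabaaecad
Character frequencies:
  'a': 4
  'b': 1
  'c': 2
  'd': 1
  'e': 1
Scanning left to right for freq == 1:
  Position 0 ('c'): freq=2, skip
  Position 1 ('a'): freq=4, skip
  Position 2 ('b'): unique! => answer = 2

2


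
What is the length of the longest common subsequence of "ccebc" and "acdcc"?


LCS of "ccebc" and "acdcc"
DP table:
           a    c    d    c    c
      0    0    0    0    0    0
  c   0    0    1    1    1    1
  c   0    0    1    1    2    2
  e   0    0    1    1    2    2
  b   0    0    1    1    2    2
  c   0    0    1    1    2    3
LCS length = dp[5][5] = 3

3


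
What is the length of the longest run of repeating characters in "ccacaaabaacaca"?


Input: "ccacaaabaacaca"
Scanning for longest run:
  Position 1 ('c'): continues run of 'c', length=2
  Position 2 ('a'): new char, reset run to 1
  Position 3 ('c'): new char, reset run to 1
  Position 4 ('a'): new char, reset run to 1
  Position 5 ('a'): continues run of 'a', length=2
  Position 6 ('a'): continues run of 'a', length=3
  Position 7 ('b'): new char, reset run to 1
  Position 8 ('a'): new char, reset run to 1
  Position 9 ('a'): continues run of 'a', length=2
  Position 10 ('c'): new char, reset run to 1
  Position 11 ('a'): new char, reset run to 1
  Position 12 ('c'): new char, reset run to 1
  Position 13 ('a'): new char, reset run to 1
Longest run: 'a' with length 3

3


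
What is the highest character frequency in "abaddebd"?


Input: abaddebd
Character counts:
  'a': 2
  'b': 2
  'd': 3
  'e': 1
Maximum frequency: 3

3


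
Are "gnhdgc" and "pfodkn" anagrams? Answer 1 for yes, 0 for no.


Strings: "gnhdgc", "pfodkn"
Sorted first:  cdgghn
Sorted second: dfknop
Differ at position 0: 'c' vs 'd' => not anagrams

0


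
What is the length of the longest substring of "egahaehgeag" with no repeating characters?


Input: "egahaehgeag"
Sliding window (track last position of each char):
  Position 0 ('e'): window [0,0] length 1 -- new best
  Position 1 ('g'): window [0,1] length 2 -- new best
  Position 2 ('a'): window [0,2] length 3 -- new best
  Position 3 ('h'): window [0,3] length 4 -- new best
  Position 4 ('a'): repeat (last at 2), move window start to 3
  Position 4 ('a'): window [3,4] length 2
  Position 5 ('e'): window [3,5] length 3
  Position 6 ('h'): repeat (last at 3), move window start to 4
  Position 6 ('h'): window [4,6] length 3
  Position 7 ('g'): window [4,7] length 4
  Position 8 ('e'): repeat (last at 5), move window start to 6
  Position 8 ('e'): window [6,8] length 3
  Position 9 ('a'): window [6,9] length 4
  Position 10 ('g'): repeat (last at 7), move window start to 8
  Position 10 ('g'): window [8,10] length 3
Longest substring with no repeats: "egah" with length 4

4


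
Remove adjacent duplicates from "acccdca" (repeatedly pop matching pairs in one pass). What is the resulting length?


Input: acccdca
Stack-based adjacent duplicate removal:
  Read 'a': push. Stack: a
  Read 'c': push. Stack: ac
  Read 'c': matches stack top 'c' => pop. Stack: a
  Read 'c': push. Stack: ac
  Read 'd': push. Stack: acd
  Read 'c': push. Stack: acdc
  Read 'a': push. Stack: acdca
Final stack: "acdca" (length 5)

5


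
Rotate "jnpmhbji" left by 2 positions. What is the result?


Input: "jnpmhbji", rotate left by 2
First 2 characters: "jn"
Remaining characters: "pmhbji"
Concatenate remaining + first: "pmhbji" + "jn" = "pmhbjijn"

pmhbjijn


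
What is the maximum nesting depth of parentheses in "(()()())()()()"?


Input: "(()()())()()()"
Tracking depth:
  Position 0 '(': depth becomes 1
  Position 1 '(': depth becomes 2
  Position 2 ')': depth becomes 1
  Position 3 '(': depth becomes 2
  Position 4 ')': depth becomes 1
  Position 5 '(': depth becomes 2
  Position 6 ')': depth becomes 1
  Position 7 ')': depth becomes 0
  Position 8 '(': depth becomes 1
  Position 9 ')': depth becomes 0
  Position 10 '(': depth becomes 1
  Position 11 ')': depth becomes 0
  Position 12 '(': depth becomes 1
  Position 13 ')': depth becomes 0
Maximum depth reached: 2

2


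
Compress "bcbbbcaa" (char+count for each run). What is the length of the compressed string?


Input: bcbbbcaa
Runs:
  'b' x 1 => "b1"
  'c' x 1 => "c1"
  'b' x 3 => "b3"
  'c' x 1 => "c1"
  'a' x 2 => "a2"
Compressed: "b1c1b3c1a2"
Compressed length: 10

10


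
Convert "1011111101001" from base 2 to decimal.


Input: "1011111101001" in base 2
Positional expansion:
  Digit '1' (value 1) x 2^12 = 4096
  Digit '0' (value 0) x 2^11 = 0
  Digit '1' (value 1) x 2^10 = 1024
  Digit '1' (value 1) x 2^9 = 512
  Digit '1' (value 1) x 2^8 = 256
  Digit '1' (value 1) x 2^7 = 128
  Digit '1' (value 1) x 2^6 = 64
  Digit '1' (value 1) x 2^5 = 32
  Digit '0' (value 0) x 2^4 = 0
  Digit '1' (value 1) x 2^3 = 8
  Digit '0' (value 0) x 2^2 = 0
  Digit '0' (value 0) x 2^1 = 0
  Digit '1' (value 1) x 2^0 = 1
Sum = 6121

6121


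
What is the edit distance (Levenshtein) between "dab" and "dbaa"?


Computing edit distance: "dab" -> "dbaa"
DP table:
           d    b    a    a
      0    1    2    3    4
  d   1    0    1    2    3
  a   2    1    1    1    2
  b   3    2    1    2    2
Edit distance = dp[3][4] = 2

2


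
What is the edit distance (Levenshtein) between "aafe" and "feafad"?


Computing edit distance: "aafe" -> "feafad"
DP table:
           f    e    a    f    a    d
      0    1    2    3    4    5    6
  a   1    1    2    2    3    4    5
  a   2    2    2    2    3    3    4
  f   3    2    3    3    2    3    4
  e   4    3    2    3    3    3    4
Edit distance = dp[4][6] = 4

4


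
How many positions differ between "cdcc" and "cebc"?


Comparing "cdcc" and "cebc" position by position:
  Position 0: 'c' vs 'c' => same
  Position 1: 'd' vs 'e' => DIFFER
  Position 2: 'c' vs 'b' => DIFFER
  Position 3: 'c' vs 'c' => same
Positions that differ: 2

2


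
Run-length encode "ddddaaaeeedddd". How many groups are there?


Input: ddddaaaeeedddd
Scanning for consecutive runs:
  Group 1: 'd' x 4 (positions 0-3)
  Group 2: 'a' x 3 (positions 4-6)
  Group 3: 'e' x 3 (positions 7-9)
  Group 4: 'd' x 4 (positions 10-13)
Total groups: 4

4


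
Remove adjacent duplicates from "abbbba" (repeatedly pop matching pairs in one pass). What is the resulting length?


Input: abbbba
Stack-based adjacent duplicate removal:
  Read 'a': push. Stack: a
  Read 'b': push. Stack: ab
  Read 'b': matches stack top 'b' => pop. Stack: a
  Read 'b': push. Stack: ab
  Read 'b': matches stack top 'b' => pop. Stack: a
  Read 'a': matches stack top 'a' => pop. Stack: (empty)
Final stack: "" (length 0)

0


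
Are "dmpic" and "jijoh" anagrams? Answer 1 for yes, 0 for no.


Strings: "dmpic", "jijoh"
Sorted first:  cdimp
Sorted second: hijjo
Differ at position 0: 'c' vs 'h' => not anagrams

0


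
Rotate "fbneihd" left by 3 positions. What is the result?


Input: "fbneihd", rotate left by 3
First 3 characters: "fbn"
Remaining characters: "eihd"
Concatenate remaining + first: "eihd" + "fbn" = "eihdfbn"

eihdfbn


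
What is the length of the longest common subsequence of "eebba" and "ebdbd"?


LCS of "eebba" and "ebdbd"
DP table:
           e    b    d    b    d
      0    0    0    0    0    0
  e   0    1    1    1    1    1
  e   0    1    1    1    1    1
  b   0    1    2    2    2    2
  b   0    1    2    2    3    3
  a   0    1    2    2    3    3
LCS length = dp[5][5] = 3

3


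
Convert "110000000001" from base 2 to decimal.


Input: "110000000001" in base 2
Positional expansion:
  Digit '1' (value 1) x 2^11 = 2048
  Digit '1' (value 1) x 2^10 = 1024
  Digit '0' (value 0) x 2^9 = 0
  Digit '0' (value 0) x 2^8 = 0
  Digit '0' (value 0) x 2^7 = 0
  Digit '0' (value 0) x 2^6 = 0
  Digit '0' (value 0) x 2^5 = 0
  Digit '0' (value 0) x 2^4 = 0
  Digit '0' (value 0) x 2^3 = 0
  Digit '0' (value 0) x 2^2 = 0
  Digit '0' (value 0) x 2^1 = 0
  Digit '1' (value 1) x 2^0 = 1
Sum = 3073

3073


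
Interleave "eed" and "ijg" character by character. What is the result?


Interleaving "eed" and "ijg":
  Position 0: 'e' from first, 'i' from second => "ei"
  Position 1: 'e' from first, 'j' from second => "ej"
  Position 2: 'd' from first, 'g' from second => "dg"
Result: eiejdg

eiejdg


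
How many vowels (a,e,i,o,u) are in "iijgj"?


Input: iijgj
Checking each character:
  'i' at position 0: vowel (running total: 1)
  'i' at position 1: vowel (running total: 2)
  'j' at position 2: consonant
  'g' at position 3: consonant
  'j' at position 4: consonant
Total vowels: 2

2


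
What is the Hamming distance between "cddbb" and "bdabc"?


Comparing "cddbb" and "bdabc" position by position:
  Position 0: 'c' vs 'b' => differ
  Position 1: 'd' vs 'd' => same
  Position 2: 'd' vs 'a' => differ
  Position 3: 'b' vs 'b' => same
  Position 4: 'b' vs 'c' => differ
Total differences (Hamming distance): 3

3


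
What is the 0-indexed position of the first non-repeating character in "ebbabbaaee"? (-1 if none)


Input: ebbabbaaee
Character frequencies:
  'a': 3
  'b': 4
  'e': 3
Scanning left to right for freq == 1:
  Position 0 ('e'): freq=3, skip
  Position 1 ('b'): freq=4, skip
  Position 2 ('b'): freq=4, skip
  Position 3 ('a'): freq=3, skip
  Position 4 ('b'): freq=4, skip
  Position 5 ('b'): freq=4, skip
  Position 6 ('a'): freq=3, skip
  Position 7 ('a'): freq=3, skip
  Position 8 ('e'): freq=3, skip
  Position 9 ('e'): freq=3, skip
  No unique character found => answer = -1

-1


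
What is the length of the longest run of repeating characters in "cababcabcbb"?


Input: "cababcabcbb"
Scanning for longest run:
  Position 1 ('a'): new char, reset run to 1
  Position 2 ('b'): new char, reset run to 1
  Position 3 ('a'): new char, reset run to 1
  Position 4 ('b'): new char, reset run to 1
  Position 5 ('c'): new char, reset run to 1
  Position 6 ('a'): new char, reset run to 1
  Position 7 ('b'): new char, reset run to 1
  Position 8 ('c'): new char, reset run to 1
  Position 9 ('b'): new char, reset run to 1
  Position 10 ('b'): continues run of 'b', length=2
Longest run: 'b' with length 2

2


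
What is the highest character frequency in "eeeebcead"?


Input: eeeebcead
Character counts:
  'a': 1
  'b': 1
  'c': 1
  'd': 1
  'e': 5
Maximum frequency: 5

5


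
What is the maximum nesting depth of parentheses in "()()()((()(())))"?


Input: "()()()((()(())))"
Tracking depth:
  Position 0 '(': depth becomes 1
  Position 1 ')': depth becomes 0
  Position 2 '(': depth becomes 1
  Position 3 ')': depth becomes 0
  Position 4 '(': depth becomes 1
  Position 5 ')': depth becomes 0
  Position 6 '(': depth becomes 1
  Position 7 '(': depth becomes 2
  Position 8 '(': depth becomes 3
  Position 9 ')': depth becomes 2
  Position 10 '(': depth becomes 3
  Position 11 '(': depth becomes 4
  Position 12 ')': depth becomes 3
  Position 13 ')': depth becomes 2
  Position 14 ')': depth becomes 1
  Position 15 ')': depth becomes 0
Maximum depth reached: 4

4


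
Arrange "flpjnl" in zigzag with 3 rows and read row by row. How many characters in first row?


Zigzag "flpjnl" into 3 rows:
Placing characters:
  'f' => row 0
  'l' => row 1
  'p' => row 2
  'j' => row 1
  'n' => row 0
  'l' => row 1
Rows:
  Row 0: "fn"
  Row 1: "ljl"
  Row 2: "p"
First row length: 2

2


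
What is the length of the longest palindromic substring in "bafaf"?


Input: "bafaf"
Checking substrings for palindromes:
  [1:4] "afa" (len 3) => palindrome
  [2:5] "faf" (len 3) => palindrome
Longest palindromic substring: "afa" with length 3

3


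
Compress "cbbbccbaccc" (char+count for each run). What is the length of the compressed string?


Input: cbbbccbaccc
Runs:
  'c' x 1 => "c1"
  'b' x 3 => "b3"
  'c' x 2 => "c2"
  'b' x 1 => "b1"
  'a' x 1 => "a1"
  'c' x 3 => "c3"
Compressed: "c1b3c2b1a1c3"
Compressed length: 12

12


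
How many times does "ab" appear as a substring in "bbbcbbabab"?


Searching for "ab" in "bbbcbbabab"
Scanning each position:
  Position 0: "bb" => no
  Position 1: "bb" => no
  Position 2: "bc" => no
  Position 3: "cb" => no
  Position 4: "bb" => no
  Position 5: "ba" => no
  Position 6: "ab" => MATCH
  Position 7: "ba" => no
  Position 8: "ab" => MATCH
Total occurrences: 2

2


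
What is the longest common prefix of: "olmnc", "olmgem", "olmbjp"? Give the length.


Words: olmnc, olmgem, olmbjp
  Position 0: all 'o' => match
  Position 1: all 'l' => match
  Position 2: all 'm' => match
  Position 3: ('n', 'g', 'b') => mismatch, stop
LCP = "olm" (length 3)

3


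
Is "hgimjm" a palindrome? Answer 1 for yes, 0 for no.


Input: hgimjm
Reversed: mjmigh
  Compare pos 0 ('h') with pos 5 ('m'): MISMATCH
  Compare pos 1 ('g') with pos 4 ('j'): MISMATCH
  Compare pos 2 ('i') with pos 3 ('m'): MISMATCH
Result: not a palindrome

0


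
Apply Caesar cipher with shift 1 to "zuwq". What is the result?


Caesar cipher: shift "zuwq" by 1
  'z' (pos 25) + 1 = pos 0 = 'a'
  'u' (pos 20) + 1 = pos 21 = 'v'
  'w' (pos 22) + 1 = pos 23 = 'x'
  'q' (pos 16) + 1 = pos 17 = 'r'
Result: avxr

avxr


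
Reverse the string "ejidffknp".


Input: ejidffknp
Reading characters right to left:
  Position 8: 'p'
  Position 7: 'n'
  Position 6: 'k'
  Position 5: 'f'
  Position 4: 'f'
  Position 3: 'd'
  Position 2: 'i'
  Position 1: 'j'
  Position 0: 'e'
Reversed: pnkffdije

pnkffdije


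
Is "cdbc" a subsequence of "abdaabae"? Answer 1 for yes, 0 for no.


Check if "cdbc" is a subsequence of "abdaabae"
Greedy scan:
  Position 0 ('a'): no match needed
  Position 1 ('b'): no match needed
  Position 2 ('d'): no match needed
  Position 3 ('a'): no match needed
  Position 4 ('a'): no match needed
  Position 5 ('b'): no match needed
  Position 6 ('a'): no match needed
  Position 7 ('e'): no match needed
Only matched 0/4 characters => not a subsequence

0
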